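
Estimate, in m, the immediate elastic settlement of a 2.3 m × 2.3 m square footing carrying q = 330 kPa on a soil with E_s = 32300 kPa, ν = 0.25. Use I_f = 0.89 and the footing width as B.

Immediate (elastic) settlement: S_e = q·B·(1−ν²)/E_s · I_f.
S_e = 330 × 2.3 × (1 − 0.25²) / 32300 × 0.89
    = 330 × 2.3 × 0.9375 / 32300 × 0.89
    = 0.01961 m

S_e ≈ 0.0196 m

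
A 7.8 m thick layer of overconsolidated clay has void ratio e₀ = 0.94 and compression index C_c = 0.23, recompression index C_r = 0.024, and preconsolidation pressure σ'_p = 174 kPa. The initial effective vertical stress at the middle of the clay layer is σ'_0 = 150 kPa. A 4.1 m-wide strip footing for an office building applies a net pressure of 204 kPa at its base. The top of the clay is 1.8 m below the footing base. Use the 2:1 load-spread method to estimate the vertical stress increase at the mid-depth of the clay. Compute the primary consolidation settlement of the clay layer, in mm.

Mid-depth of clay below the footing base: z = 1.8 + 7.8/2 = 5.7 m.
Stress increase at mid-clay by the 2:1 spreading method:
Δσ = qB/(B+z) = 204×4.1/(4.1+5.7) = 85.347 kPa
Final effective stress: σ'_f = 150 + 85.347 = 235.35 kPa.
σ'_f = 235.35 > σ'_p = 174 kPa, so the stress path crosses the preconsolidation pressure — recompression up to σ'_p, then virgin compression beyond:
S_c = H/(1+e₀)·[C_r·log₁₀(σ'_p/σ'_0) + C_c·log₁₀(σ'_f/σ'_p)]
    = 7.8/1.94 × [0.024×log₁₀(174/150) + 0.23×log₁₀(235.35/174)]
    = 4.0206 × [0.001547 + 0.030168] = 0.1275 m

S_c ≈ 128 mm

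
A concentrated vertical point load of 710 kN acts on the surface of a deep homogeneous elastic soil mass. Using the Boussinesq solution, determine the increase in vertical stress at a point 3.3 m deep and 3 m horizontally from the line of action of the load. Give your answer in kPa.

Δσ_z ≈ 6.9 kPa

Boussinesq vertical stress below a point load on an elastic half-space:
Δσ_z = 3P/(2πz²) · [1 + (r/z)²]^(−5/2)
r/z = 3/3.3 = 0.90909; [1+(r/z)²]^(−5/2) = 0.22181.
Δσ_z = 3×710/(2π×3.3²) × 0.22181 = 31.129 × 0.22181 = 6.905 kPa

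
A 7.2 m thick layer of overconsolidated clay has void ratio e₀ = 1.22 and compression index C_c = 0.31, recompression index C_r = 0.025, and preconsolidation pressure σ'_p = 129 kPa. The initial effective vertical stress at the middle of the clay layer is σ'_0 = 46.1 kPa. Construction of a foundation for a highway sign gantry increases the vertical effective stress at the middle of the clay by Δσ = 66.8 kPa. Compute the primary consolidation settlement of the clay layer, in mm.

S_c ≈ 31.5 mm

Final effective stress: σ'_f = 46.1 + 66.8 = 112.9 kPa.
σ'_f = 112.9 ≤ σ'_p = 129 kPa, so the clay remains overconsolidated and only the recompression index applies:
S_c = C_r·H/(1+e₀)·log₁₀(σ'_f/σ'_0) = 0.025×7.2/2.22×log₁₀(112.9/46.1)
    = 0.08108 × 0.38899 = 0.03154 m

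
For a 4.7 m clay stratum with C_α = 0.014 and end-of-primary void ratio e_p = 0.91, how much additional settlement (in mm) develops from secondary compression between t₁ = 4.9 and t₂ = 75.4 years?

Secondary compression: S_s = C_α·H/(1+e_p)·log₁₀(t₂/t₁)
S_s = 0.014×4.7/(1+0.91)×log₁₀(75.4/4.9)
    = 0.03445 × 1.187 = 0.0409 m

S_s ≈ 40.9 mm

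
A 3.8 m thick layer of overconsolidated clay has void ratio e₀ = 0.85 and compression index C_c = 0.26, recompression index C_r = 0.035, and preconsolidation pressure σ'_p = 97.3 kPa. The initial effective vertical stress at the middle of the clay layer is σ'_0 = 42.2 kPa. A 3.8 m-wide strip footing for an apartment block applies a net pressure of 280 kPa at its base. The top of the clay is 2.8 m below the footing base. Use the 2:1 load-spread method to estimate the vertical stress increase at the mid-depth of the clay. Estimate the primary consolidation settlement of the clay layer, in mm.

Mid-depth of clay below the footing base: z = 2.8 + 3.8/2 = 4.7 m.
Stress increase at mid-clay by the 2:1 spreading method:
Δσ = qB/(B+z) = 280×3.8/(3.8+4.7) = 125.18 kPa
Final effective stress: σ'_f = 42.2 + 125.18 = 167.38 kPa.
σ'_f = 167.38 > σ'_p = 97.3 kPa, so the stress path crosses the preconsolidation pressure — recompression up to σ'_p, then virgin compression beyond:
S_c = H/(1+e₀)·[C_r·log₁₀(σ'_p/σ'_0) + C_c·log₁₀(σ'_f/σ'_p)]
    = 3.8/1.85 × [0.035×log₁₀(97.3/42.2) + 0.26×log₁₀(167.38/97.3)]
    = 2.0541 × [0.012698 + 0.061254] = 0.1519 m

S_c ≈ 152 mm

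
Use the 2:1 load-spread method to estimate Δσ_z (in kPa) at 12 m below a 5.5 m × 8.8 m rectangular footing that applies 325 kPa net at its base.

Δσ_z ≈ 43.2 kPa

By the 2:1 method the load spreads at 1 horizontal : 2 vertical, so at depth z the loaded area has grown by z in each plan dimension:
Δσ = qBL/((B+z)(L+z)) = 325×5.5×8.8/((5.5+12)(8.8+12)) = 43.214 kPa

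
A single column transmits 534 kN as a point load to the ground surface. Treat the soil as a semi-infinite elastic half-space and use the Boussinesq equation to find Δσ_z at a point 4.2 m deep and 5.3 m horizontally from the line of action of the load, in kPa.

Boussinesq vertical stress below a point load on an elastic half-space:
Δσ_z = 3P/(2πz²) · [1 + (r/z)²]^(−5/2)
r/z = 5.3/4.2 = 1.2619; [1+(r/z)²]^(−5/2) = 0.092415.
Δσ_z = 3×534/(2π×4.2²) × 0.092415 = 14.454 × 0.092415 = 1.336 kPa

Δσ_z ≈ 1.34 kPa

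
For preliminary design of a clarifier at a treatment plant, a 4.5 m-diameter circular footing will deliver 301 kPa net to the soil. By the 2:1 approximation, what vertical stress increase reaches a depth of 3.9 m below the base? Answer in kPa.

Δσ_z ≈ 86.4 kPa

By the 2:1 method the load spreads at 1 horizontal : 2 vertical, so at depth z the loaded area has grown by z in each plan dimension:
Δσ ≈ qD²/(D+z)² = 301×4.5²/(4.5+3.9)² = 86.384 kPa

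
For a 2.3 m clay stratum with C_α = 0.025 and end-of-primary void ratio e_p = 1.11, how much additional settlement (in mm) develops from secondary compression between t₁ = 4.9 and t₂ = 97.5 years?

Secondary compression: S_s = C_α·H/(1+e_p)·log₁₀(t₂/t₁)
S_s = 0.025×2.3/(1+1.11)×log₁₀(97.5/4.9)
    = 0.02725 × 1.299 = 0.03539 m

S_s ≈ 35.4 mm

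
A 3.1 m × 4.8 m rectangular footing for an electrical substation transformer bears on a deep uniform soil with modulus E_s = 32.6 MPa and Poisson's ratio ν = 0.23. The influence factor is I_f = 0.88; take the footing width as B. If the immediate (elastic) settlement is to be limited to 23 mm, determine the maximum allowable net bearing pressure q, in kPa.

q ≈ 290 kPa

E_s = 32.6 MPa = 32600 kPa.
S_e = q·B·(1−ν²)/E_s · I_f  ⇒  q = S_e·E_s / (B·(1−ν²)·I_f).
q = 0.023 × 32600 / (3.1 × 0.9471 × 0.88) = 290.2 kPa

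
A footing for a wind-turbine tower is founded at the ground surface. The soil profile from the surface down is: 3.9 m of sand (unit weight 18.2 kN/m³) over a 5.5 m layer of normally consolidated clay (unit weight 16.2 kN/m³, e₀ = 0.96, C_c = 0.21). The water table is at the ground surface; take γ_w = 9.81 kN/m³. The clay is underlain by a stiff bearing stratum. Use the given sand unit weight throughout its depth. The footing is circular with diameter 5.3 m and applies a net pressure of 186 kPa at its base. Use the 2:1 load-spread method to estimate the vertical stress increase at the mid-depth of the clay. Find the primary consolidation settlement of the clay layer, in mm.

S_c ≈ 140 mm

Mid-depth of clay below the ground surface: z = 3.9 + 5.5/2 = 6.65 m.
Total vertical stress at mid-clay: σ_v = 18.2×3.9 + 16.2×2.75 = 115.53 kPa.
Pore pressure: u = 9.81×(6.65 − 0) = 65.237 kPa.
Initial effective stress: σ'_0 = σ_v − u = 115.53 − 65.237 = 50.293 kPa.
Stress increase at mid-clay by the 2:1 spreading method:
Δσ ≈ qD²/(D+z)² = 186×5.3²/(5.3+6.65)² = 36.587 kPa
Final effective stress: σ'_f = σ'_0 + Δσ = 50.293 + 36.587 = 86.88 kPa.
Normally consolidated clay, so the full stress increment lies on the virgin compression line:
S_c = C_c·H/(1+e₀)·log₁₀(σ'_f/σ'_0) = 0.21×5.5/(1+0.96)×log₁₀(86.88/50.293)
    = 0.58929 × 0.23741 = 0.1399 m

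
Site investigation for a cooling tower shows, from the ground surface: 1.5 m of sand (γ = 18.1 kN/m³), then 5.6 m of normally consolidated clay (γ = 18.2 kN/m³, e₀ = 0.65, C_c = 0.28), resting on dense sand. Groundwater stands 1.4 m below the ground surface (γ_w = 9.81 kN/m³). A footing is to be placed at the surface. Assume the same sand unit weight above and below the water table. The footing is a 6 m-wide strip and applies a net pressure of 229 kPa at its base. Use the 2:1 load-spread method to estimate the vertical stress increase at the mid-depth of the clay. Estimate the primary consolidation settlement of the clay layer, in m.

S_c ≈ 0.538 m

Mid-depth of clay below the ground surface: z = 1.5 + 5.6/2 = 4.3 m.
Total vertical stress at mid-clay: σ_v = 18.1×1.5 + 18.2×2.8 = 78.11 kPa.
Pore pressure: u = 9.81×(4.3 − 1.4) = 28.449 kPa.
Initial effective stress: σ'_0 = σ_v − u = 78.11 − 28.449 = 49.661 kPa.
Stress increase at mid-clay by the 2:1 spreading method:
Δσ = qB/(B+z) = 229×6/(6+4.3) = 133.4 kPa
Final effective stress: σ'_f = σ'_0 + Δσ = 49.661 + 133.4 = 183.06 kPa.
Normally consolidated clay, so the full stress increment lies on the virgin compression line:
S_c = C_c·H/(1+e₀)·log₁₀(σ'_f/σ'_0) = 0.28×5.6/(1+0.65)×log₁₀(183.06/49.661)
    = 0.9503 × 0.56658 = 0.5384 m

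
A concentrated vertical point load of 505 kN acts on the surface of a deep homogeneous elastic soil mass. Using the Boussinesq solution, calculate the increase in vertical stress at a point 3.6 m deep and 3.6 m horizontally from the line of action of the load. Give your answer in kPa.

Boussinesq vertical stress below a point load on an elastic half-space:
Δσ_z = 3P/(2πz²) · [1 + (r/z)²]^(−5/2)
r/z = 3.6/3.6 = 1; [1+(r/z)²]^(−5/2) = 0.17678.
Δσ_z = 3×505/(2π×3.6²) × 0.17678 = 18.605 × 0.17678 = 3.289 kPa

Δσ_z ≈ 3.29 kPa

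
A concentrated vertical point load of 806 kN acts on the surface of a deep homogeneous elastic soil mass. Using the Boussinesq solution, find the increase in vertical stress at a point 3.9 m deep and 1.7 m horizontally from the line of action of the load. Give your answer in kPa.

Δσ_z ≈ 16.4 kPa

Boussinesq vertical stress below a point load on an elastic half-space:
Δσ_z = 3P/(2πz²) · [1 + (r/z)²]^(−5/2)
r/z = 1.7/3.9 = 0.4359; [1+(r/z)²]^(−5/2) = 0.64733.
Δσ_z = 3×806/(2π×3.9²) × 0.64733 = 25.302 × 0.64733 = 16.38 kPa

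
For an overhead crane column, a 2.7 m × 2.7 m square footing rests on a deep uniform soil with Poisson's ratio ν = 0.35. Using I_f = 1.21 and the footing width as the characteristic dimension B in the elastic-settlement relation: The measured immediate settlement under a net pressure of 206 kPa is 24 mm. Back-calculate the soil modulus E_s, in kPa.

S_e = q·B·(1−ν²)/E_s · I_f  ⇒  E_s = q·B·(1−ν²)·I_f / S_e.
E_s = 206 × 2.7 × 0.8775 × 1.21 / 0.024 = 24610 kPa

E_s ≈ 24600 kPa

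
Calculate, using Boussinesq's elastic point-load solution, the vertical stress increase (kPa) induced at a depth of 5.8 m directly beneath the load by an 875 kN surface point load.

Boussinesq vertical stress below a point load on an elastic half-space:
Δσ_z = 3P/(2πz²) · [1 + (r/z)²]^(−5/2)
r/z = 0/5.8 = 0; [1+(r/z)²]^(−5/2) = 1.
Δσ_z = 3×875/(2π×5.8²) × 1 = 12.419 × 1 = 12.42 kPa

Δσ_z ≈ 12.4 kPa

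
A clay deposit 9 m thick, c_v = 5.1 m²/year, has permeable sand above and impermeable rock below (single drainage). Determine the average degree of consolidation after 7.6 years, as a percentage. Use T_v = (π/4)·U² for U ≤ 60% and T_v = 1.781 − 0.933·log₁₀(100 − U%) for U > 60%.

Drainage path length: H_d = H = 9 m (single drainage).
T_v = c_v·t/H_d² = 5.1×7.6/9² = 0.47852.
T_v = 0.47852 corresponds to the U > 60% branch:
U = 1 − 10^((1.781 − T_v)/0.933)/100 = 0.7511

U ≈ 75.1 %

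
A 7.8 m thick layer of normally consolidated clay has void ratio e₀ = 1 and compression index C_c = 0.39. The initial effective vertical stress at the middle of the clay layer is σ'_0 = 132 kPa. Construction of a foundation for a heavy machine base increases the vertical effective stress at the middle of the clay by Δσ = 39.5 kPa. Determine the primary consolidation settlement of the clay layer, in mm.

Final effective stress: σ'_f = σ'_0 + Δσ = 132 + 39.5 = 171.5 kPa.
Normally consolidated clay, so the full stress increment lies on the virgin compression line:
S_c = C_c·H/(1+e₀)·log₁₀(σ'_f/σ'_0) = 0.39×7.8/(1+1)×log₁₀(171.5/132)
    = 1.521 × 0.11369 = 0.1729 m

S_c ≈ 173 mm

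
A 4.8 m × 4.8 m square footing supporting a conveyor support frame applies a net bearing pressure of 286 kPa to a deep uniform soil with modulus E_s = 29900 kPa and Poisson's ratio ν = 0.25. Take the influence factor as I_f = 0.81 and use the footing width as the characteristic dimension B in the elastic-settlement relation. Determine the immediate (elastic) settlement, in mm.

S_e ≈ 34.9 mm

Immediate (elastic) settlement: S_e = q·B·(1−ν²)/E_s · I_f.
S_e = 286 × 4.8 × (1 − 0.25²) / 29900 × 0.81
    = 286 × 4.8 × 0.9375 / 29900 × 0.81
    = 0.03487 m = 34.87 mm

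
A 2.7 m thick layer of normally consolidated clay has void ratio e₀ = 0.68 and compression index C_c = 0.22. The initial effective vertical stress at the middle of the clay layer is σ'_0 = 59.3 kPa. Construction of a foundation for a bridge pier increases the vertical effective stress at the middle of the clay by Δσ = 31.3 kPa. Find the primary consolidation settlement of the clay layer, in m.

Final effective stress: σ'_f = σ'_0 + Δσ = 59.3 + 31.3 = 90.6 kPa.
Normally consolidated clay, so the full stress increment lies on the virgin compression line:
S_c = C_c·H/(1+e₀)·log₁₀(σ'_f/σ'_0) = 0.22×2.7/(1+0.68)×log₁₀(90.6/59.3)
    = 0.35357 × 0.18407 = 0.06508 m

S_c ≈ 0.0651 m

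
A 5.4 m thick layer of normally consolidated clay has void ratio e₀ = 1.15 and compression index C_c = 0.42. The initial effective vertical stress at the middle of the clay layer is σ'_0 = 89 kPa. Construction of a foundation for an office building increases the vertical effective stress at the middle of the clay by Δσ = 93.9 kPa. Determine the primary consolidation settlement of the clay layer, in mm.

S_c ≈ 330 mm

Final effective stress: σ'_f = σ'_0 + Δσ = 89 + 93.9 = 182.9 kPa.
Normally consolidated clay, so the full stress increment lies on the virgin compression line:
S_c = C_c·H/(1+e₀)·log₁₀(σ'_f/σ'_0) = 0.42×5.4/(1+1.15)×log₁₀(182.9/89)
    = 1.0549 × 0.31282 = 0.33 m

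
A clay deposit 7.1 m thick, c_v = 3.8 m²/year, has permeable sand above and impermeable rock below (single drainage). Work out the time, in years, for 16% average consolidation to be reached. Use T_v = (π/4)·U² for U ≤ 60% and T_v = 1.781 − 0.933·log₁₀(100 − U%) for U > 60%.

t ≈ 0.267 years

Drainage path length: H_d = H = 7.1 m (single drainage).
U ≤ 60%: T_v = (π/4)·U² = (π/4)×0.16² = 0.020106.
t = T_v·H_d²/c_v = 0.020106×7.1²/3.8 = 0.2667 years.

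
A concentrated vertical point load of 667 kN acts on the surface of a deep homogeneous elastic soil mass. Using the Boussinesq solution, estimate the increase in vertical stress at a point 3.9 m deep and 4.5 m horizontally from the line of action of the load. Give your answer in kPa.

Boussinesq vertical stress below a point load on an elastic half-space:
Δσ_z = 3P/(2πz²) · [1 + (r/z)²]^(−5/2)
r/z = 4.5/3.9 = 1.1538; [1+(r/z)²]^(−5/2) = 0.1205.
Δσ_z = 3×667/(2π×3.9²) × 0.1205 = 20.938 × 0.1205 = 2.523 kPa

Δσ_z ≈ 2.52 kPa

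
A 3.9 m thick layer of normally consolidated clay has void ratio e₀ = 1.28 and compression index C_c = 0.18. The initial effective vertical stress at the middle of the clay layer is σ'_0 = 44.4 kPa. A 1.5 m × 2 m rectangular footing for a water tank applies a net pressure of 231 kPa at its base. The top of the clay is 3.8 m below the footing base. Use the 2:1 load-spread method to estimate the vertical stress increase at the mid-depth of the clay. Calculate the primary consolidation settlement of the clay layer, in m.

S_c ≈ 0.0328 m

Mid-depth of clay below the footing base: z = 3.8 + 3.9/2 = 5.75 m.
Stress increase at mid-clay by the 2:1 spreading method:
Δσ = qBL/((B+z)(L+z)) = 231×1.5×2/((1.5+5.75)(2+5.75)) = 12.334 kPa
Final effective stress: σ'_f = σ'_0 + Δσ = 44.4 + 12.334 = 56.734 kPa.
Normally consolidated clay, so the full stress increment lies on the virgin compression line:
S_c = C_c·H/(1+e₀)·log₁₀(σ'_f/σ'_0) = 0.18×3.9/(1+1.28)×log₁₀(56.734/44.4)
    = 0.30789 × 0.10646 = 0.03278 m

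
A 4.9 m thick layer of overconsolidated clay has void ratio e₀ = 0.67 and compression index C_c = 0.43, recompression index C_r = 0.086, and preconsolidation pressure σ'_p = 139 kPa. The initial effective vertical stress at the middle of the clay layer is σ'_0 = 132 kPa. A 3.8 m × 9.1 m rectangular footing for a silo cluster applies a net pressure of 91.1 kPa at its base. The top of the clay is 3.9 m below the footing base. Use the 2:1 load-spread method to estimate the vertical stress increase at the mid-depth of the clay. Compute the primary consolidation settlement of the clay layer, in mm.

Mid-depth of clay below the footing base: z = 3.9 + 4.9/2 = 6.35 m.
Stress increase at mid-clay by the 2:1 spreading method:
Δσ = qBL/((B+z)(L+z)) = 91.1×3.8×9.1/((3.8+6.35)(9.1+6.35)) = 20.089 kPa
Final effective stress: σ'_f = 132 + 20.089 = 152.09 kPa.
σ'_f = 152.09 > σ'_p = 139 kPa, so the stress path crosses the preconsolidation pressure — recompression up to σ'_p, then virgin compression beyond:
S_c = H/(1+e₀)·[C_r·log₁₀(σ'_p/σ'_0) + C_c·log₁₀(σ'_f/σ'_p)]
    = 4.9/1.67 × [0.086×log₁₀(139/132) + 0.43×log₁₀(152.09/139)]
    = 2.9341 × [0.0019299 + 0.016807] = 0.05498 m

S_c ≈ 55 mm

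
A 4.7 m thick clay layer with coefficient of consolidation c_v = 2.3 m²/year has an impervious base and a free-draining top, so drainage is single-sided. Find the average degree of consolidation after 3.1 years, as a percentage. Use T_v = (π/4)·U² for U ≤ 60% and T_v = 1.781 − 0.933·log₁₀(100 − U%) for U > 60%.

U ≈ 63.4 %

Drainage path length: H_d = H = 4.7 m (single drainage).
T_v = c_v·t/H_d² = 2.3×3.1/4.7² = 0.32277.
T_v = 0.32277 corresponds to the U > 60% branch:
U = 1 − 10^((1.781 − T_v)/0.933)/100 = 0.6344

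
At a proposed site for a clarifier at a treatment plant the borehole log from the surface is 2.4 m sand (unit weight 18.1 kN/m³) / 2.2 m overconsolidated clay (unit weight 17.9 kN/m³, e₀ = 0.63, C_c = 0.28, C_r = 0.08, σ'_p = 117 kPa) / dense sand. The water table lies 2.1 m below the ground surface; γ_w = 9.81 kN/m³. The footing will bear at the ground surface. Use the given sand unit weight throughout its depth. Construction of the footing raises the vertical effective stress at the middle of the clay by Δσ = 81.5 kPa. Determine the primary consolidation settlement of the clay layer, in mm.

Mid-depth of clay below the ground surface: z = 2.4 + 2.2/2 = 3.5 m.
Total vertical stress at mid-clay: σ_v = 18.1×2.4 + 17.9×1.1 = 63.13 kPa.
Pore pressure: u = 9.81×(3.5 − 2.1) = 13.734 kPa.
Initial effective stress: σ'_0 = σ_v − u = 63.13 − 13.734 = 49.396 kPa.
Final effective stress: σ'_f = 49.396 + 81.5 = 130.9 kPa.
σ'_f = 130.9 > σ'_p = 117 kPa, so the stress path crosses the preconsolidation pressure — recompression up to σ'_p, then virgin compression beyond:
S_c = H/(1+e₀)·[C_r·log₁₀(σ'_p/σ'_0) + C_c·log₁₀(σ'_f/σ'_p)]
    = 2.2/1.63 × [0.08×log₁₀(117/49.396) + 0.28×log₁₀(130.9/117)]
    = 1.3497 × [0.02996 + 0.013651] = 0.05886 m

S_c ≈ 58.9 mm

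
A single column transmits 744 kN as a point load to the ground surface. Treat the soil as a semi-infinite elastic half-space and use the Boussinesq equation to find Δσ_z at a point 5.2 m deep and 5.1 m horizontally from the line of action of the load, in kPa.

Δσ_z ≈ 2.44 kPa

Boussinesq vertical stress below a point load on an elastic half-space:
Δσ_z = 3P/(2πz²) · [1 + (r/z)²]^(−5/2)
r/z = 5.1/5.2 = 0.98077; [1+(r/z)²]^(−5/2) = 0.18548.
Δσ_z = 3×744/(2π×5.2²) × 0.18548 = 13.137 × 0.18548 = 2.437 kPa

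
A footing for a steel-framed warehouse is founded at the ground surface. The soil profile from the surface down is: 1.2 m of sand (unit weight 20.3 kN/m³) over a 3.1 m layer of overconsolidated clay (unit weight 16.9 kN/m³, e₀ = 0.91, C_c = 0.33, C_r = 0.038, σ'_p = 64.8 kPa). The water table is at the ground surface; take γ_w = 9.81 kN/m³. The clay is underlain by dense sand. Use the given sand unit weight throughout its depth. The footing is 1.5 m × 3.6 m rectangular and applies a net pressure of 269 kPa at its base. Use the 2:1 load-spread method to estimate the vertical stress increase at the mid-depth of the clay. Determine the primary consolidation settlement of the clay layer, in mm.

S_c ≈ 68.4 mm

Mid-depth of clay below the ground surface: z = 1.2 + 3.1/2 = 2.75 m.
Total vertical stress at mid-clay: σ_v = 20.3×1.2 + 16.9×1.55 = 50.555 kPa.
Pore pressure: u = 9.81×(2.75 − 0) = 26.978 kPa.
Initial effective stress: σ'_0 = σ_v − u = 50.555 − 26.978 = 23.577 kPa.
Stress increase at mid-clay by the 2:1 spreading method:
Δσ = qBL/((B+z)(L+z)) = 269×1.5×3.6/((1.5+2.75)(3.6+2.75)) = 53.825 kPa
Final effective stress: σ'_f = 23.577 + 53.825 = 77.402 kPa.
σ'_f = 77.402 > σ'_p = 64.8 kPa, so the stress path crosses the preconsolidation pressure — recompression up to σ'_p, then virgin compression beyond:
S_c = H/(1+e₀)·[C_r·log₁₀(σ'_p/σ'_0) + C_c·log₁₀(σ'_f/σ'_p)]
    = 3.1/1.91 × [0.038×log₁₀(64.8/23.577) + 0.33×log₁₀(77.402/64.8)]
    = 1.623 × [0.016685 + 0.025468] = 0.06841 m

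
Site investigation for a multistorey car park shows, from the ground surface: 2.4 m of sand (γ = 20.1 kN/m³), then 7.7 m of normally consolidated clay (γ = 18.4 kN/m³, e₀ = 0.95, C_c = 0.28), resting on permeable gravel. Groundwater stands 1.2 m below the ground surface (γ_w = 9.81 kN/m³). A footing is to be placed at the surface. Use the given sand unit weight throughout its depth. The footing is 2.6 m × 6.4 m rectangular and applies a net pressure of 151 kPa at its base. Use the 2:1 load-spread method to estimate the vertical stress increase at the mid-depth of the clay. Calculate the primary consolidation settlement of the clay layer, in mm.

S_c ≈ 134 mm

Mid-depth of clay below the ground surface: z = 2.4 + 7.7/2 = 6.25 m.
Total vertical stress at mid-clay: σ_v = 20.1×2.4 + 18.4×3.85 = 119.08 kPa.
Pore pressure: u = 9.81×(6.25 − 1.2) = 49.541 kPa.
Initial effective stress: σ'_0 = σ_v − u = 119.08 − 49.541 = 69.539 kPa.
Stress increase at mid-clay by the 2:1 spreading method:
Δσ = qBL/((B+z)(L+z)) = 151×2.6×6.4/((2.6+6.25)(6.4+6.25)) = 22.444 kPa
Final effective stress: σ'_f = σ'_0 + Δσ = 69.539 + 22.444 = 91.983 kPa.
Normally consolidated clay, so the full stress increment lies on the virgin compression line:
S_c = C_c·H/(1+e₀)·log₁₀(σ'_f/σ'_0) = 0.28×7.7/(1+0.95)×log₁₀(91.983/69.539)
    = 1.1056 × 0.12148 = 0.1343 m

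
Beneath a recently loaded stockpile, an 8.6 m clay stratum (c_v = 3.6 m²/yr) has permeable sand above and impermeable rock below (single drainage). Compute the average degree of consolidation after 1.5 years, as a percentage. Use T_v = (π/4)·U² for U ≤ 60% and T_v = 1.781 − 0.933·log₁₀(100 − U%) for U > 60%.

Drainage path length: H_d = H = 8.6 m (single drainage).
T_v = c_v·t/H_d² = 3.6×1.5/8.6² = 0.073012.
T_v = 0.073012 corresponds to the U ≤ 60% branch:
U = √(4T_v/π) = 0.3049

U ≈ 30.5 %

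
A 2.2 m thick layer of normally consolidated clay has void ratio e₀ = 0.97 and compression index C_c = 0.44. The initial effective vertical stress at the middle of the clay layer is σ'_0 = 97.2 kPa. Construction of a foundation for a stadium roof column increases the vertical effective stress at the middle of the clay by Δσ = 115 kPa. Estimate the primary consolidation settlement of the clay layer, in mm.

S_c ≈ 167 mm

Final effective stress: σ'_f = σ'_0 + Δσ = 97.2 + 115 = 212.2 kPa.
Normally consolidated clay, so the full stress increment lies on the virgin compression line:
S_c = C_c·H/(1+e₀)·log₁₀(σ'_f/σ'_0) = 0.44×2.2/(1+0.97)×log₁₀(212.2/97.2)
    = 0.49137 × 0.33908 = 0.1666 m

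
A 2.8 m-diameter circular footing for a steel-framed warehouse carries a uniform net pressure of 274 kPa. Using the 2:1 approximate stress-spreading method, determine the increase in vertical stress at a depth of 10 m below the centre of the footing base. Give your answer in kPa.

By the 2:1 method the load spreads at 1 horizontal : 2 vertical, so at depth z the loaded area has grown by z in each plan dimension:
Δσ ≈ qD²/(D+z)² = 274×2.8²/(2.8+10)² = 13.111 kPa

Δσ_z ≈ 13.1 kPa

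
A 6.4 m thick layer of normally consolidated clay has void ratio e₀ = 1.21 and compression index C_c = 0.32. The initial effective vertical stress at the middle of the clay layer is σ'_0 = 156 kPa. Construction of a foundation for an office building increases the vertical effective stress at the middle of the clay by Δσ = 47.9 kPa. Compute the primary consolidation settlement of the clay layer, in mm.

Final effective stress: σ'_f = σ'_0 + Δσ = 156 + 47.9 = 203.9 kPa.
Normally consolidated clay, so the full stress increment lies on the virgin compression line:
S_c = C_c·H/(1+e₀)·log₁₀(σ'_f/σ'_0) = 0.32×6.4/(1+1.21)×log₁₀(203.9/156)
    = 0.9267 × 0.11629 = 0.1078 m

S_c ≈ 108 mm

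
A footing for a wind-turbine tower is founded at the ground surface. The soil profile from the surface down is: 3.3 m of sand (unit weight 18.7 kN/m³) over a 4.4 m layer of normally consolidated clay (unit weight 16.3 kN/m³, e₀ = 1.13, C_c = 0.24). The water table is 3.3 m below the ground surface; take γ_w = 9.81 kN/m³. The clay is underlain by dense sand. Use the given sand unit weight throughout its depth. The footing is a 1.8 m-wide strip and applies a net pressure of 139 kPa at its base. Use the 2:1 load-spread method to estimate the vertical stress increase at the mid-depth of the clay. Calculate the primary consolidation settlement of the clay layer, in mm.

S_c ≈ 80.2 mm

Mid-depth of clay below the ground surface: z = 3.3 + 4.4/2 = 5.5 m.
Total vertical stress at mid-clay: σ_v = 18.7×3.3 + 16.3×2.2 = 97.57 kPa.
Pore pressure: u = 9.81×(5.5 − 3.3) = 21.582 kPa.
Initial effective stress: σ'_0 = σ_v − u = 97.57 − 21.582 = 75.988 kPa.
Stress increase at mid-clay by the 2:1 spreading method:
Δσ = qB/(B+z) = 139×1.8/(1.8+5.5) = 34.274 kPa
Final effective stress: σ'_f = σ'_0 + Δσ = 75.988 + 34.274 = 110.26 kPa.
Normally consolidated clay, so the full stress increment lies on the virgin compression line:
S_c = C_c·H/(1+e₀)·log₁₀(σ'_f/σ'_0) = 0.24×4.4/(1+1.13)×log₁₀(110.26/75.988)
    = 0.49577 × 0.16167 = 0.08015 m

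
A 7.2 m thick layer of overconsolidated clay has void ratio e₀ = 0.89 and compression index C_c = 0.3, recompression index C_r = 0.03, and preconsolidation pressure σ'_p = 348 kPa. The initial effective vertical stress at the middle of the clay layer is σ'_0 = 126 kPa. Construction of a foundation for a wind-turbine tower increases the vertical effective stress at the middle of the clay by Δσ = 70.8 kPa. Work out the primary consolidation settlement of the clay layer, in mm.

Final effective stress: σ'_f = 126 + 70.8 = 196.8 kPa.
σ'_f = 196.8 ≤ σ'_p = 348 kPa, so the clay remains overconsolidated and only the recompression index applies:
S_c = C_r·H/(1+e₀)·log₁₀(σ'_f/σ'_0) = 0.03×7.2/1.89×log₁₀(196.8/126)
    = 0.11428 × 0.19365 = 0.02213 m

S_c ≈ 22.1 mm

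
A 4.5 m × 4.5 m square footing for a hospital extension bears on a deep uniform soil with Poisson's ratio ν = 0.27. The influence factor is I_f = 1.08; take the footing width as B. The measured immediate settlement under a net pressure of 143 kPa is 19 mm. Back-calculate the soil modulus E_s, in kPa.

E_s ≈ 33900 kPa

S_e = q·B·(1−ν²)/E_s · I_f  ⇒  E_s = q·B·(1−ν²)·I_f / S_e.
E_s = 143 × 4.5 × 0.9271 × 1.08 / 0.019 = 33910 kPa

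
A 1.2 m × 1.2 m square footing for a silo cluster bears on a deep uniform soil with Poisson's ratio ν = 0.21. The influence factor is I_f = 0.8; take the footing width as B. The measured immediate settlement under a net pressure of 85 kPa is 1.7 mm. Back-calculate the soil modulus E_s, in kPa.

E_s ≈ 45900 kPa

S_e = q·B·(1−ν²)/E_s · I_f  ⇒  E_s = q·B·(1−ν²)·I_f / S_e.
E_s = 85 × 1.2 × 0.9559 × 0.8 / 0.0017 = 45880 kPa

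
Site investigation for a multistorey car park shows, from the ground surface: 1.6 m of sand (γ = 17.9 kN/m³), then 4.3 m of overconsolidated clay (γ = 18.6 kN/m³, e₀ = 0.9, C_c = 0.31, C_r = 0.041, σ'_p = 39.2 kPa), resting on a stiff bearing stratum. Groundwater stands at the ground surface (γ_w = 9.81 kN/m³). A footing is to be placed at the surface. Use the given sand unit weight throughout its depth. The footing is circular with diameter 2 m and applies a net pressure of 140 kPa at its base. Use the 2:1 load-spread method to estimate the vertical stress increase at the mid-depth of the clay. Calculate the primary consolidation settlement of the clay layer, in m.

Mid-depth of clay below the ground surface: z = 1.6 + 4.3/2 = 3.75 m.
Total vertical stress at mid-clay: σ_v = 17.9×1.6 + 18.6×2.15 = 68.63 kPa.
Pore pressure: u = 9.81×(3.75 − 0) = 36.788 kPa.
Initial effective stress: σ'_0 = σ_v − u = 68.63 − 36.788 = 31.842 kPa.
Stress increase at mid-clay by the 2:1 spreading method:
Δσ ≈ qD²/(D+z)² = 140×2²/(2+3.75)² = 16.938 kPa
Final effective stress: σ'_f = 31.842 + 16.938 = 48.78 kPa.
σ'_f = 48.78 > σ'_p = 39.2 kPa, so the stress path crosses the preconsolidation pressure — recompression up to σ'_p, then virgin compression beyond:
S_c = H/(1+e₀)·[C_r·log₁₀(σ'_p/σ'_0) + C_c·log₁₀(σ'_f/σ'_p)]
    = 4.3/1.9 × [0.041×log₁₀(39.2/31.842) + 0.31×log₁₀(48.78/39.2)]
    = 2.2632 × [0.0037017 + 0.029436] = 0.075 m

S_c ≈ 0.075 m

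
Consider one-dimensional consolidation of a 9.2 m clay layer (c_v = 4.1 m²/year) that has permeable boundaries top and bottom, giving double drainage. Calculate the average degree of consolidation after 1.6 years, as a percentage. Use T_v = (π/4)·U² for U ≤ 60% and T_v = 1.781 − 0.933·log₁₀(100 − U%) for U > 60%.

Drainage path length: H_d = H/2 = 4.6 m (double drainage).
T_v = c_v·t/H_d² = 4.1×1.6/4.6² = 0.31002.
T_v = 0.31002 corresponds to the U > 60% branch:
U = 1 − 10^((1.781 − T_v)/0.933)/100 = 0.6228

U ≈ 62.3 %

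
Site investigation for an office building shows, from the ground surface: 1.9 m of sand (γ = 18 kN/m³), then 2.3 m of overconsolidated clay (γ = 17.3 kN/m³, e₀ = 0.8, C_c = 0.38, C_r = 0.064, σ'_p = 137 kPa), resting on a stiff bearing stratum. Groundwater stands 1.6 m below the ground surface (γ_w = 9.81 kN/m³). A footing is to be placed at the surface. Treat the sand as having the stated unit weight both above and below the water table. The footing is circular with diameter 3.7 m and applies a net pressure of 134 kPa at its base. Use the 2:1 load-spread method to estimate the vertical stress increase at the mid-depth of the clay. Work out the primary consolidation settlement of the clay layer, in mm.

S_c ≈ 24.8 mm

Mid-depth of clay below the ground surface: z = 1.9 + 2.3/2 = 3.05 m.
Total vertical stress at mid-clay: σ_v = 18×1.9 + 17.3×1.15 = 54.095 kPa.
Pore pressure: u = 9.81×(3.05 − 1.6) = 14.225 kPa.
Initial effective stress: σ'_0 = σ_v − u = 54.095 − 14.225 = 39.87 kPa.
Stress increase at mid-clay by the 2:1 spreading method:
Δσ ≈ qD²/(D+z)² = 134×3.7²/(3.7+3.05)² = 40.262 kPa
Final effective stress: σ'_f = 39.87 + 40.262 = 80.132 kPa.
σ'_f = 80.132 ≤ σ'_p = 137 kPa, so the clay remains overconsolidated and only the recompression index applies:
S_c = C_r·H/(1+e₀)·log₁₀(σ'_f/σ'_0) = 0.064×2.3/1.8×log₁₀(80.132/39.87)
    = 0.081779 × 0.30316 = 0.02479 m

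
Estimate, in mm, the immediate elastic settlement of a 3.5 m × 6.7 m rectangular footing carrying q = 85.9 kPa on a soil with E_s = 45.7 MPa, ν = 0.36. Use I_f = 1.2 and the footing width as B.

S_e ≈ 6.87 mm

Immediate (elastic) settlement: S_e = q·B·(1−ν²)/E_s · I_f.
E_s = 45.7 MPa = 45700 kPa.
S_e = 85.9 × 3.5 × (1 − 0.36²) / 45700 × 1.2
    = 85.9 × 3.5 × 0.8704 / 45700 × 1.2
    = 0.006871 m = 6.871 mm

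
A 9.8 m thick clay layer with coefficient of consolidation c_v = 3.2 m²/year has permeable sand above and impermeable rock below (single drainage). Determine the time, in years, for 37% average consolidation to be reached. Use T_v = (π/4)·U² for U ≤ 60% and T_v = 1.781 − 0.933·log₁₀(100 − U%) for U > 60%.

t ≈ 3.23 years

Drainage path length: H_d = H = 9.8 m (single drainage).
U ≤ 60%: T_v = (π/4)·U² = (π/4)×0.37² = 0.10752.
t = T_v·H_d²/c_v = 0.10752×9.8²/3.2 = 3.227 years.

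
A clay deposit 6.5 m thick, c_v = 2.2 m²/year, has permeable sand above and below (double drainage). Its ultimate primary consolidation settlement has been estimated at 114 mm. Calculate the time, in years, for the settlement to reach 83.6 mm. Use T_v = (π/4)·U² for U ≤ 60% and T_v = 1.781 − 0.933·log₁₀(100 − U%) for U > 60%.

Drainage path length: H_d = H/2 = 3.25 m (double drainage).
U = S(t)/S_ult = 83.6/114 = 0.7333.
U > 60%: T_v = 1.781 − 0.933·log₁₀(100 − 73.333) = 0.45057.
t = T_v·H_d²/c_v = 0.45057×3.25²/2.2 = 2.163 years.

t ≈ 2.16 years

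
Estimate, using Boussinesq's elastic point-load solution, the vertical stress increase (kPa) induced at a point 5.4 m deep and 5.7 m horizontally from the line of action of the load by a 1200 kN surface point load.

Boussinesq vertical stress below a point load on an elastic half-space:
Δσ_z = 3P/(2πz²) · [1 + (r/z)²]^(−5/2)
r/z = 5.7/5.4 = 1.0556; [1+(r/z)²]^(−5/2) = 0.15386.
Δσ_z = 3×1200/(2π×5.4²) × 0.15386 = 19.649 × 0.15386 = 3.023 kPa

Δσ_z ≈ 3.02 kPa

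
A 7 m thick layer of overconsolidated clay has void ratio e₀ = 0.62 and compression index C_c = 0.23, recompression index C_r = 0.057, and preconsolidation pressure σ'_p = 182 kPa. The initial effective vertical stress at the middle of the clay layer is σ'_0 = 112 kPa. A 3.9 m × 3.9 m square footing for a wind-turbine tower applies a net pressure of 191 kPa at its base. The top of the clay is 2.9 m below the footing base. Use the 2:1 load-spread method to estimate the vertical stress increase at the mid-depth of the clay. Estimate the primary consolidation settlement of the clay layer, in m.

S_c ≈ 0.0234 m

Mid-depth of clay below the footing base: z = 2.9 + 7/2 = 6.4 m.
Stress increase at mid-clay by the 2:1 spreading method:
Δσ = qBL/((B+z)(L+z)) = 191×3.9×3.9/((3.9+6.4)(3.9+6.4)) = 27.383 kPa
Final effective stress: σ'_f = 112 + 27.383 = 139.38 kPa.
σ'_f = 139.38 ≤ σ'_p = 182 kPa, so the clay remains overconsolidated and only the recompression index applies:
S_c = C_r·H/(1+e₀)·log₁₀(σ'_f/σ'_0) = 0.057×7/1.62×log₁₀(139.38/112)
    = 0.2463 × 0.094982 = 0.02339 m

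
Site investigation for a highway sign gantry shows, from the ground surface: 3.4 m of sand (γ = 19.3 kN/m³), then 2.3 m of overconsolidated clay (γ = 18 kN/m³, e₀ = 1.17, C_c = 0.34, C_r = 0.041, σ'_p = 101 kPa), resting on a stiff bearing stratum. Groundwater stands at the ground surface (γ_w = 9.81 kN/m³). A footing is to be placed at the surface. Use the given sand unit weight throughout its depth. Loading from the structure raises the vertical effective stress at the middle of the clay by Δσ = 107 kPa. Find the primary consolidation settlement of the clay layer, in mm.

S_c ≈ 77.2 mm

Mid-depth of clay below the ground surface: z = 3.4 + 2.3/2 = 4.55 m.
Total vertical stress at mid-clay: σ_v = 19.3×3.4 + 18×1.15 = 86.32 kPa.
Pore pressure: u = 9.81×(4.55 − 0) = 44.636 kPa.
Initial effective stress: σ'_0 = σ_v − u = 86.32 − 44.636 = 41.684 kPa.
Final effective stress: σ'_f = 41.684 + 107 = 148.68 kPa.
σ'_f = 148.68 > σ'_p = 101 kPa, so the stress path crosses the preconsolidation pressure — recompression up to σ'_p, then virgin compression beyond:
S_c = H/(1+e₀)·[C_r·log₁₀(σ'_p/σ'_0) + C_c·log₁₀(σ'_f/σ'_p)]
    = 2.3/2.17 × [0.041×log₁₀(101/41.684) + 0.34×log₁₀(148.68/101)]
    = 1.0599 × [0.015758 + 0.057097] = 0.07722 m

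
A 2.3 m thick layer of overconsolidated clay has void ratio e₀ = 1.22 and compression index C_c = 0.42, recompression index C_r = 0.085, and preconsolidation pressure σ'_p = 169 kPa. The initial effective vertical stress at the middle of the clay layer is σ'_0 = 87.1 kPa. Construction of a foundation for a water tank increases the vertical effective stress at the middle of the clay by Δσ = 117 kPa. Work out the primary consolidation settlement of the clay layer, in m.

S_c ≈ 0.061 m

Final effective stress: σ'_f = 87.1 + 117 = 204.1 kPa.
σ'_f = 204.1 > σ'_p = 169 kPa, so the stress path crosses the preconsolidation pressure — recompression up to σ'_p, then virgin compression beyond:
S_c = H/(1+e₀)·[C_r·log₁₀(σ'_p/σ'_0) + C_c·log₁₀(σ'_f/σ'_p)]
    = 2.3/2.22 × [0.085×log₁₀(169/87.1) + 0.42×log₁₀(204.1/169)]
    = 1.036 × [0.024469 + 0.034422] = 0.06101 m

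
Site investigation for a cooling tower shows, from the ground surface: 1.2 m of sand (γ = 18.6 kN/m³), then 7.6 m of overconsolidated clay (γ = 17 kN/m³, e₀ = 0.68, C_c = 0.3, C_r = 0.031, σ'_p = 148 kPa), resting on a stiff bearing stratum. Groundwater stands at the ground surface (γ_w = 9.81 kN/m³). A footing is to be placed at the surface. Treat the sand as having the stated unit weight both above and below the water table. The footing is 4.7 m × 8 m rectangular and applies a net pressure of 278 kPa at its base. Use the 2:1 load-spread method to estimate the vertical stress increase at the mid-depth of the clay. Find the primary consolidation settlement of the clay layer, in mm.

Mid-depth of clay below the ground surface: z = 1.2 + 7.6/2 = 5 m.
Total vertical stress at mid-clay: σ_v = 18.6×1.2 + 17×3.8 = 86.92 kPa.
Pore pressure: u = 9.81×(5 − 0) = 49.05 kPa.
Initial effective stress: σ'_0 = σ_v − u = 86.92 − 49.05 = 37.87 kPa.
Stress increase at mid-clay by the 2:1 spreading method:
Δσ = qBL/((B+z)(L+z)) = 278×4.7×8/((4.7+5)(8+5)) = 82.893 kPa
Final effective stress: σ'_f = 37.87 + 82.893 = 120.76 kPa.
σ'_f = 120.76 ≤ σ'_p = 148 kPa, so the clay remains overconsolidated and only the recompression index applies:
S_c = C_r·H/(1+e₀)·log₁₀(σ'_f/σ'_0) = 0.031×7.6/1.68×log₁₀(120.76/37.87)
    = 0.14024 × 0.50363 = 0.07063 m

S_c ≈ 70.6 mm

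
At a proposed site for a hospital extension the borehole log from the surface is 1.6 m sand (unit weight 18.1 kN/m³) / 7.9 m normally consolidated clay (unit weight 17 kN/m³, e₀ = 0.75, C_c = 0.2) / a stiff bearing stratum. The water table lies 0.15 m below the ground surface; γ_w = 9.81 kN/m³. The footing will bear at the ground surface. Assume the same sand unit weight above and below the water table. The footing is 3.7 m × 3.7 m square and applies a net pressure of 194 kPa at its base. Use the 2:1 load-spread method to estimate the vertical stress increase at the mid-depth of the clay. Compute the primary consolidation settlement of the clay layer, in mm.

Mid-depth of clay below the ground surface: z = 1.6 + 7.9/2 = 5.55 m.
Total vertical stress at mid-clay: σ_v = 18.1×1.6 + 17×3.95 = 96.11 kPa.
Pore pressure: u = 9.81×(5.55 − 0.15) = 52.974 kPa.
Initial effective stress: σ'_0 = σ_v − u = 96.11 − 52.974 = 43.136 kPa.
Stress increase at mid-clay by the 2:1 spreading method:
Δσ = qBL/((B+z)(L+z)) = 194×3.7×3.7/((3.7+5.55)(3.7+5.55)) = 31.04 kPa
Final effective stress: σ'_f = σ'_0 + Δσ = 43.136 + 31.04 = 74.176 kPa.
Normally consolidated clay, so the full stress increment lies on the virgin compression line:
S_c = C_c·H/(1+e₀)·log₁₀(σ'_f/σ'_0) = 0.2×7.9/(1+0.75)×log₁₀(74.176/43.136)
    = 0.90286 × 0.23542 = 0.2126 m

S_c ≈ 213 mm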